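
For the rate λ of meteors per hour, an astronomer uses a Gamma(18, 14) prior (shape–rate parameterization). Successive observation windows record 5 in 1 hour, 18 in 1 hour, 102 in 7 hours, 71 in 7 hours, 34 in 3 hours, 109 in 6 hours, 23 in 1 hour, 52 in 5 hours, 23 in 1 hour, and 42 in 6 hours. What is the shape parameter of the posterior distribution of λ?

497

Total count: 5 + 18 + 102 + 71 + 34 + 109 + 23 + 52 + 23 + 42 = 479.
Total exposure: 1 + 1 + 7 + 7 + 3 + 6 + 1 + 5 + 1 + 6 = 38 hours.
Conjugate update: add total count to the shape and total exposure to the rate, giving Gamma(497, 52).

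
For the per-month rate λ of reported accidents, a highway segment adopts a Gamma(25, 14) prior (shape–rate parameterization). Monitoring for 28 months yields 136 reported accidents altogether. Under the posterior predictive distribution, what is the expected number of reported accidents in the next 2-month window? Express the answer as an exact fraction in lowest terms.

23/3

Total count 136 over total exposure 28 months.
Posterior: α' = 25 + 136 = 161, β' = 14 + 28 = 42.
Predictive mean over a 2-month window = T·E[λ|data] = 2·161/42 = 23/3.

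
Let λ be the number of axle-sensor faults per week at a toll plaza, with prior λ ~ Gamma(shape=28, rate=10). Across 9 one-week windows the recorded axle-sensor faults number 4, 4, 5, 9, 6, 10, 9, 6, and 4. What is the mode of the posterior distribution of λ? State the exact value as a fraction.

Total count: 4 + 4 + 5 + 9 + 6 + 10 + 9 + 6 + 4 = 57.
Total exposure: 9 weeks.
The Gamma prior is conjugate for the Poisson rate, so λ | data ~ Gamma(28+57, 10+9) = Gamma(85, 19).
Posterior mode = (α'−1)/β' = 84/19.

84/19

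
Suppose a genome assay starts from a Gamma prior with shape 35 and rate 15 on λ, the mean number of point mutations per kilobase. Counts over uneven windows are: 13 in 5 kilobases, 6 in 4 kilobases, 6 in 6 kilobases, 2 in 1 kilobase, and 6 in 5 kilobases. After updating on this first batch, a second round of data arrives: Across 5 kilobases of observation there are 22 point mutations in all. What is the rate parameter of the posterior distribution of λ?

Total count: 13 + 6 + 6 + 2 + 6 = 33.
Total exposure: 5 + 4 + 6 + 1 + 5 = 21 kilobases.
After the first batch: Gamma(35 + 33, 15 + 21) = Gamma(68, 36).
Total count 22 over total exposure 5 kilobases.
After the second batch: Gamma(68 + 22, 36 + 5) = Gamma(90, 41).

41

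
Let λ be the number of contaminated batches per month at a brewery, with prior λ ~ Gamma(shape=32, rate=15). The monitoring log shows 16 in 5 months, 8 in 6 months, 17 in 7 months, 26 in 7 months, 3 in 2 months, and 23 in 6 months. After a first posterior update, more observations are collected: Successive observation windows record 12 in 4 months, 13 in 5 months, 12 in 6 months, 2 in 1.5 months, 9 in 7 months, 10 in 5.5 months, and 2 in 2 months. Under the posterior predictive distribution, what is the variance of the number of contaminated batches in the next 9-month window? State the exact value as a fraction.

146520/6241

Total count: 16 + 8 + 17 + 26 + 3 + 23 = 93.
Total exposure: 5 + 6 + 7 + 7 + 2 + 6 = 33 months.
After the first batch: Gamma(32 + 93, 15 + 33) = Gamma(125, 48).
Total count: 12 + 13 + 12 + 2 + 9 + 10 + 2 = 60.
Total exposure: 4 + 5 + 6 + 1.5 + 7 + 5.5 + 2 = 31 months.
After the second batch: Gamma(125 + 60, 48 + 31) = Gamma(185, 79).
The posterior predictive for a window of length T is Negative Binomial with variance T·α'·(β'+T)/β'² = 9·185·88/6241 = 146520/6241.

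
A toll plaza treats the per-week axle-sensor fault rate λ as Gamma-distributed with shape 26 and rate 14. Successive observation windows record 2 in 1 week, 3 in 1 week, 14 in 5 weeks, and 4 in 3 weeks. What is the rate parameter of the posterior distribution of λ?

24

Total count: 2 + 3 + 14 + 4 = 23.
Total exposure: 1 + 1 + 5 + 3 = 10 weeks.
By Gamma–Poisson conjugacy, the posterior is Gamma(α + Σx, β + Σt) = Gamma(26 + 23, 14 + 10) = Gamma(49, 24).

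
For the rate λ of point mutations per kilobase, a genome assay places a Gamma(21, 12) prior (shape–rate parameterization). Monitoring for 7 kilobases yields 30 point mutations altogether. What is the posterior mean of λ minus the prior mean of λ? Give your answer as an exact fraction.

Total count 30 over total exposure 7 kilobases.
The Gamma prior is conjugate for the Poisson rate, so λ | data ~ Gamma(21+30, 12+7) = Gamma(51, 19).
Posterior mean = 51/19 = 51/19; prior mean = 21/12 = 7/4. Difference = 51/19 − 7/4 = 71/76.

71/76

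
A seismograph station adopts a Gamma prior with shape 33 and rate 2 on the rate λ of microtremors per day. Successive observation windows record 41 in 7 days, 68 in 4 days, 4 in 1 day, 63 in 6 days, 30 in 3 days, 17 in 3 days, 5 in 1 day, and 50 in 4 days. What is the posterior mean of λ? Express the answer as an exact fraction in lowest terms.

311/31

Total count: 41 + 68 + 4 + 63 + 30 + 17 + 5 + 50 = 278.
Total exposure: 7 + 4 + 1 + 6 + 3 + 3 + 1 + 4 = 29 days.
Conjugate update: add total count to the shape and total exposure to the rate, giving Gamma(311, 31).
Posterior mean = α'/β' = 311/31.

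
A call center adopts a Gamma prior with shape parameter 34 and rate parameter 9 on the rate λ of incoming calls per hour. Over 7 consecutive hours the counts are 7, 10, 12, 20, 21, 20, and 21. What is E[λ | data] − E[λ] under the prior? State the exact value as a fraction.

Total count: 7 + 10 + 12 + 20 + 21 + 20 + 21 = 111.
Total exposure: 7 hours.
Posterior: α' = 34 + 111 = 145, β' = 9 + 7 = 16.
Posterior mean = 145/16 = 145/16; prior mean = 34/9 = 34/9. Difference = 145/16 − 34/9 = 761/144.

761/144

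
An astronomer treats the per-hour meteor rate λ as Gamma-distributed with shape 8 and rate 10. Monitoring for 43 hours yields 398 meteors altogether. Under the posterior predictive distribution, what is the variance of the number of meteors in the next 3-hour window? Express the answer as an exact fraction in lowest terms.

68208/2809

Total count 398 over total exposure 43 hours.
Gamma(α, β) with Poisson data over total exposure Σt gives posterior Gamma(α+Σx, β+Σt) = Gamma(406, 53).
The posterior predictive for a window of length T is Negative Binomial with variance T·α'·(β'+T)/β'² = 3·406·56/2809 = 68208/2809.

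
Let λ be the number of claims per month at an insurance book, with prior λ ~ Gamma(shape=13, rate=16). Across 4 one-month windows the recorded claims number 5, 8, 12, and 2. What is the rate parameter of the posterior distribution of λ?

Total count: 5 + 8 + 12 + 2 = 27.
Total exposure: 4 months.
Posterior: α' = 13 + 27 = 40, β' = 16 + 4 = 20.

20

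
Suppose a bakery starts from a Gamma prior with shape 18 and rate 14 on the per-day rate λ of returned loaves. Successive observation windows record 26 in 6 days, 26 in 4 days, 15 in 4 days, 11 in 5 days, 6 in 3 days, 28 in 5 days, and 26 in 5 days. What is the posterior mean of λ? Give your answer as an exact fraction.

Total count: 26 + 26 + 15 + 11 + 6 + 28 + 26 = 138.
Total exposure: 6 + 4 + 4 + 5 + 3 + 5 + 5 = 32 days.
Gamma(α, β) with Poisson data over total exposure Σt gives posterior Gamma(α+Σx, β+Σt) = Gamma(156, 46).
Posterior mean = α'/β' = 156/46 = 78/23.

78/23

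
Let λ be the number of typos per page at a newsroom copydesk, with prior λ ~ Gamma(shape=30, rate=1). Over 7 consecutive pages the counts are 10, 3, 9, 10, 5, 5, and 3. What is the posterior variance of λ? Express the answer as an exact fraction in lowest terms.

75/64

Total count: 10 + 3 + 9 + 10 + 5 + 5 + 3 = 45.
Total exposure: 7 pages.
Gamma(α, β) with Poisson data over total exposure Σt gives posterior Gamma(α+Σx, β+Σt) = Gamma(75, 8).
Posterior variance = α'/β'² = 75/64.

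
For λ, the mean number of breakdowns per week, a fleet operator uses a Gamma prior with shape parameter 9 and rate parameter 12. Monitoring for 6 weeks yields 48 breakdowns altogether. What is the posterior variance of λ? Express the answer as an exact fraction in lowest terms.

Total count 48 over total exposure 6 weeks.
The Gamma prior is conjugate for the Poisson rate, so λ | data ~ Gamma(9+48, 12+6) = Gamma(57, 18).
Posterior variance = α'/β'² = 57/324 = 19/108.

19/108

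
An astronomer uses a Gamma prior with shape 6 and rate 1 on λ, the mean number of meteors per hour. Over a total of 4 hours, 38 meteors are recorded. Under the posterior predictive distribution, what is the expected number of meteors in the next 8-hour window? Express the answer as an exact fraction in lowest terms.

352/5

Total count 38 over total exposure 4 hours.
Conjugate update: add total count to the shape and total exposure to the rate, giving Gamma(44, 5).
Predictive mean over an 8-hour window = T·E[λ|data] = 8·44/5 = 352/5.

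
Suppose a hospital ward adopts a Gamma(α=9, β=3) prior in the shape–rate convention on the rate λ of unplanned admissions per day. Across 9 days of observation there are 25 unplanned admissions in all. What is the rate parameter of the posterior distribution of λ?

Total count 25 over total exposure 9 days.
By Gamma–Poisson conjugacy, the posterior is Gamma(α + Σx, β + Σt) = Gamma(9 + 25, 3 + 9) = Gamma(34, 12).

12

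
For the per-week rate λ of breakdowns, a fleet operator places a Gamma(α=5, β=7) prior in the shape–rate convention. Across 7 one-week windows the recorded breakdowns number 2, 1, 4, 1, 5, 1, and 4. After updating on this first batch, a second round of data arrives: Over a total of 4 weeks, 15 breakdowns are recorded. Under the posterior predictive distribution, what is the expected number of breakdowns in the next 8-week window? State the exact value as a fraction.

Total count: 2 + 1 + 4 + 1 + 5 + 1 + 4 = 18.
Total exposure: 7 weeks.
After the first batch: Gamma(5 + 18, 7 + 7) = Gamma(23, 14).
Total count 15 over total exposure 4 weeks.
After the second batch: Gamma(23 + 15, 14 + 4) = Gamma(38, 18).
Predictive mean over an 8-week window = T·E[λ|data] = 8·38/18 = 152/9.

152/9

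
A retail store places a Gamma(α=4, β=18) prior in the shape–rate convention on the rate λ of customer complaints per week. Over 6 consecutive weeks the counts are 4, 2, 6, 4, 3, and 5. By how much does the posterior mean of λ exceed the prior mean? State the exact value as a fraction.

Total count: 4 + 2 + 6 + 4 + 3 + 5 = 24.
Total exposure: 6 weeks.
Gamma(α, β) with Poisson data over total exposure Σt gives posterior Gamma(α+Σx, β+Σt) = Gamma(28, 24).
Posterior mean = 28/24 = 7/6; prior mean = 4/18 = 2/9. Difference = 7/6 − 2/9 = 17/18.

17/18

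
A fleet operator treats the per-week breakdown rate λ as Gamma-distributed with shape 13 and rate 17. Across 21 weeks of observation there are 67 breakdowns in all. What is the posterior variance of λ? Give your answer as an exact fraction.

Total count 67 over total exposure 21 weeks.
Posterior: α' = 13 + 67 = 80, β' = 17 + 21 = 38.
Posterior variance = α'/β'² = 80/1444 = 20/361.

20/361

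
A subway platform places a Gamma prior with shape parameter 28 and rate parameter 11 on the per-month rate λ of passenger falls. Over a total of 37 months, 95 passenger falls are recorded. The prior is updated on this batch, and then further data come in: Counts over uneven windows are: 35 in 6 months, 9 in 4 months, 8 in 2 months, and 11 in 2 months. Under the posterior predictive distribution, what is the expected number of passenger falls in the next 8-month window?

Total count 95 over total exposure 37 months.
After the first batch: Gamma(28 + 95, 11 + 37) = Gamma(123, 48).
Total count: 35 + 9 + 8 + 11 = 63.
Total exposure: 6 + 4 + 2 + 2 = 14 months.
After the second batch: Gamma(123 + 63, 48 + 14) = Gamma(186, 62).
Predictive mean over an 8-month window = T·E[λ|data] = 8·186/62 = 24.

24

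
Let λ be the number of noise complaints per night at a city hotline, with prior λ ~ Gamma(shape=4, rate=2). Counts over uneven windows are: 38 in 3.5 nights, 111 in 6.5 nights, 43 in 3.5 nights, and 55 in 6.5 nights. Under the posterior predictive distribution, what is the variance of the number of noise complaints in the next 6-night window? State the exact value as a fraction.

Total count: 38 + 111 + 43 + 55 = 247.
Total exposure: 3.5 + 6.5 + 3.5 + 6.5 = 20 nights.
Conjugate update: add total count to the shape and total exposure to the rate, giving Gamma(251, 22).
The posterior predictive for a window of length T is Negative Binomial with variance T·α'·(β'+T)/β'² = 6·251·28/484 = 10542/121.

10542/121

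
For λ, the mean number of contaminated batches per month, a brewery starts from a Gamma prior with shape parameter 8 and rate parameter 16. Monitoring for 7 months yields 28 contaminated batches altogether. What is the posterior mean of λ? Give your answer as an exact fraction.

Total count 28 over total exposure 7 months.
Posterior: α' = 8 + 28 = 36, β' = 16 + 7 = 23.
Posterior mean = α'/β' = 36/23.

36/23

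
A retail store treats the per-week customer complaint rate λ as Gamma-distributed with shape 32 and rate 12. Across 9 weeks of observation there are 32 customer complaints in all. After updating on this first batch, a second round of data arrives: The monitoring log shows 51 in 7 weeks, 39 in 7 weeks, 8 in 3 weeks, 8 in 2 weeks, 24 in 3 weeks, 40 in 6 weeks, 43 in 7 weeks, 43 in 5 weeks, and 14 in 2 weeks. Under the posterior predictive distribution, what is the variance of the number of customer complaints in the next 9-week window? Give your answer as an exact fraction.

Total count 32 over total exposure 9 weeks.
After the first batch: Gamma(32 + 32, 12 + 9) = Gamma(64, 21).
Total count: 51 + 39 + 8 + 8 + 24 + 40 + 43 + 43 + 14 = 270.
Total exposure: 7 + 7 + 3 + 2 + 3 + 6 + 7 + 5 + 2 = 42 weeks.
After the second batch: Gamma(64 + 270, 21 + 42) = Gamma(334, 63).
The posterior predictive for a window of length T is Negative Binomial with variance T·α'·(β'+T)/β'² = 9·334·72/3969 = 2672/49.

2672/49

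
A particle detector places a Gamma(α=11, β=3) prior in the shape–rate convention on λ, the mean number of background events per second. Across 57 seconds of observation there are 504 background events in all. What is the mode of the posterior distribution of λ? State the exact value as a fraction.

257/30

Total count 504 over total exposure 57 seconds.
Conjugate update: add total count to the shape and total exposure to the rate, giving Gamma(515, 60).
Posterior mode = (α'−1)/β' = 514/60 = 257/30.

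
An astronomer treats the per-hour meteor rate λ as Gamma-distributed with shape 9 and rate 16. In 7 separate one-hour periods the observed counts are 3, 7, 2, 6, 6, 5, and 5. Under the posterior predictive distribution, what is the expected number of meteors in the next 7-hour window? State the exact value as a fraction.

Total count: 3 + 7 + 2 + 6 + 6 + 5 + 5 = 34.
Total exposure: 7 hours.
The Gamma prior is conjugate for the Poisson rate, so λ | data ~ Gamma(9+34, 16+7) = Gamma(43, 23).
Predictive mean over a 7-hour window = T·E[λ|data] = 7·43/23 = 301/23.

301/23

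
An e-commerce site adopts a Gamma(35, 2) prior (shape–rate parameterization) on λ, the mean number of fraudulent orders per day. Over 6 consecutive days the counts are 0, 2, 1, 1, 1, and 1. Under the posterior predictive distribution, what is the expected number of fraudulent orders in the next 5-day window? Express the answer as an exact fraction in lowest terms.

205/8

Total count: 0 + 2 + 1 + 1 + 1 + 1 = 6.
Total exposure: 6 days.
Posterior: α' = 35 + 6 = 41, β' = 2 + 6 = 8.
Predictive mean over a 5-day window = T·E[λ|data] = 5·41/8 = 205/8.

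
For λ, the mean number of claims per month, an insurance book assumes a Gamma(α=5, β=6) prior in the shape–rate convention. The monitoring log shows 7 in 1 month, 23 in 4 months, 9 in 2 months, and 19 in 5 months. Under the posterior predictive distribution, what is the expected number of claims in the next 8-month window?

Total count: 7 + 23 + 9 + 19 = 58.
Total exposure: 1 + 4 + 2 + 5 = 12 months.
Gamma(α, β) with Poisson data over total exposure Σt gives posterior Gamma(α+Σx, β+Σt) = Gamma(63, 18).
Predictive mean over an 8-month window = T·E[λ|data] = 8·63/18 = 28.

28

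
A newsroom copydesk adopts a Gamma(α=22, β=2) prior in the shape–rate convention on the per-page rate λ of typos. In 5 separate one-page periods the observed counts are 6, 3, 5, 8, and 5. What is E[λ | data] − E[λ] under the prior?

Total count: 6 + 3 + 5 + 8 + 5 = 27.
Total exposure: 5 pages.
Posterior: α' = 22 + 27 = 49, β' = 2 + 5 = 7.
Posterior mean = 49/7 = 7; prior mean = 22/2 = 11. Difference = 7 − 11 = -4.

-4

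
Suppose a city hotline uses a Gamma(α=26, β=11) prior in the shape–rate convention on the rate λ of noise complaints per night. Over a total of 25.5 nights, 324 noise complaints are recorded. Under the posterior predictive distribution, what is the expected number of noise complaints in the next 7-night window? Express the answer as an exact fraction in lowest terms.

4900/73

Total count 324 over total exposure 25.5 nights.
Posterior: α' = 26 + 324 = 350, β' = 11 + 25.5 = 73/2.
Predictive mean over a 7-night window = T·E[λ|data] = 7·350/(73/2) = 4900/73.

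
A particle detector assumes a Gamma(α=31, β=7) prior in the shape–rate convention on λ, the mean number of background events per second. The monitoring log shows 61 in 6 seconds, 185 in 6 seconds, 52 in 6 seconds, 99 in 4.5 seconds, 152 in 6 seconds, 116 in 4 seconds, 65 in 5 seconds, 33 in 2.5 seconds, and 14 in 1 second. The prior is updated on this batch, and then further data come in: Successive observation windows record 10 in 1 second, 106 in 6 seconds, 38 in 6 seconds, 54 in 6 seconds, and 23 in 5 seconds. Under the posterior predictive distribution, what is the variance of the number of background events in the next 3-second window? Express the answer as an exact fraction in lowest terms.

Total count: 61 + 185 + 52 + 99 + 152 + 116 + 65 + 33 + 14 = 777.
Total exposure: 6 + 6 + 6 + 4.5 + 6 + 4 + 5 + 2.5 + 1 = 41 seconds.
After the first batch: Gamma(31 + 777, 7 + 41) = Gamma(808, 48).
Total count: 10 + 106 + 38 + 54 + 23 = 231.
Total exposure: 1 + 6 + 6 + 6 + 5 = 24 seconds.
After the second batch: Gamma(808 + 231, 48 + 24) = Gamma(1039, 72).
The posterior predictive for a window of length T is Negative Binomial with variance T·α'·(β'+T)/β'² = 3·1039·75/5184 = 25975/576.

25975/576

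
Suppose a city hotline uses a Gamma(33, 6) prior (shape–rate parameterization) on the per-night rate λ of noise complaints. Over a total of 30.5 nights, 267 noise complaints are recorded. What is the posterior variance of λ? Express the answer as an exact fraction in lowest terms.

1200/5329

Total count 267 over total exposure 30.5 nights.
Conjugate update: add total count to the shape and total exposure to the rate, giving Gamma(300, 73/2).
Posterior variance = α'/β'² = 300/(5329/4) = 1200/5329.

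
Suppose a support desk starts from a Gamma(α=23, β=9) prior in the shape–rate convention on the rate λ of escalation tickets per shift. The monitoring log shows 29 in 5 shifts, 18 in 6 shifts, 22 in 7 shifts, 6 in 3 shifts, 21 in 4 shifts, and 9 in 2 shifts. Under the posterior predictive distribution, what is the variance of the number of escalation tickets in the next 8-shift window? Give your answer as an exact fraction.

Total count: 29 + 18 + 22 + 6 + 21 + 9 = 105.
Total exposure: 5 + 6 + 7 + 3 + 4 + 2 = 27 shifts.
Posterior: α' = 23 + 105 = 128, β' = 9 + 27 = 36.
The posterior predictive for a window of length T is Negative Binomial with variance T·α'·(β'+T)/β'² = 8·128·44/1296 = 2816/81.

2816/81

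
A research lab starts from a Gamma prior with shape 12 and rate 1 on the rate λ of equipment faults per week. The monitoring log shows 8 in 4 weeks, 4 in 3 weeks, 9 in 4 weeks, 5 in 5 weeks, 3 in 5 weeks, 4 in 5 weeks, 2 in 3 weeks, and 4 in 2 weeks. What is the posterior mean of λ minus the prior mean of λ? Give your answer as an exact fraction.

-333/32

Total count: 8 + 4 + 9 + 5 + 3 + 4 + 2 + 4 = 39.
Total exposure: 4 + 3 + 4 + 5 + 5 + 5 + 3 + 2 = 31 weeks.
The Gamma prior is conjugate for the Poisson rate, so λ | data ~ Gamma(12+39, 1+31) = Gamma(51, 32).
Posterior mean = 51/32 = 51/32; prior mean = 12/1 = 12. Difference = 51/32 − 12 = -333/32.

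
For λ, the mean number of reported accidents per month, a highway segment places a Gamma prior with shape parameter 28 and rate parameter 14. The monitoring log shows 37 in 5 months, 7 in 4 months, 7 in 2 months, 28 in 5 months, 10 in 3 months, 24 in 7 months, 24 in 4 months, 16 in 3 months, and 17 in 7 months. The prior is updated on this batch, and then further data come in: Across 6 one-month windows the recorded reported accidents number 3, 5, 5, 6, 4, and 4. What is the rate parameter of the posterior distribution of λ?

60

Total count: 37 + 7 + 7 + 28 + 10 + 24 + 24 + 16 + 17 = 170.
Total exposure: 5 + 4 + 2 + 5 + 3 + 7 + 4 + 3 + 7 = 40 months.
After the first batch: Gamma(28 + 170, 14 + 40) = Gamma(198, 54).
Total count: 3 + 5 + 5 + 6 + 4 + 4 = 27.
Total exposure: 6 months.
After the second batch: Gamma(198 + 27, 54 + 6) = Gamma(225, 60).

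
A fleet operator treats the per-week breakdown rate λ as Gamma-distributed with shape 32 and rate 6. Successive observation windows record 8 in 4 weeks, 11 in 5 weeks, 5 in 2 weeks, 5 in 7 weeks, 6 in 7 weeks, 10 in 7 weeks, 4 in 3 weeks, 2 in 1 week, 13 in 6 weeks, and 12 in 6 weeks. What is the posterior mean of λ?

Total count: 8 + 11 + 5 + 5 + 6 + 10 + 4 + 2 + 13 + 12 = 76.
Total exposure: 4 + 5 + 2 + 7 + 7 + 7 + 3 + 1 + 6 + 6 = 48 weeks.
By Gamma–Poisson conjugacy, the posterior is Gamma(α + Σx, β + Σt) = Gamma(32 + 76, 6 + 48) = Gamma(108, 54).
Posterior mean = α'/β' = 108/54 = 2.

2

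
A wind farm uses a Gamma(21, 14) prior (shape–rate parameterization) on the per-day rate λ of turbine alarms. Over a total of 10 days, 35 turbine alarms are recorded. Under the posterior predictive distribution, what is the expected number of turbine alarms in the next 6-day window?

Total count 35 over total exposure 10 days.
Gamma(α, β) with Poisson data over total exposure Σt gives posterior Gamma(α+Σx, β+Σt) = Gamma(56, 24).
Predictive mean over a 6-day window = T·E[λ|data] = 6·56/24 = 14.

14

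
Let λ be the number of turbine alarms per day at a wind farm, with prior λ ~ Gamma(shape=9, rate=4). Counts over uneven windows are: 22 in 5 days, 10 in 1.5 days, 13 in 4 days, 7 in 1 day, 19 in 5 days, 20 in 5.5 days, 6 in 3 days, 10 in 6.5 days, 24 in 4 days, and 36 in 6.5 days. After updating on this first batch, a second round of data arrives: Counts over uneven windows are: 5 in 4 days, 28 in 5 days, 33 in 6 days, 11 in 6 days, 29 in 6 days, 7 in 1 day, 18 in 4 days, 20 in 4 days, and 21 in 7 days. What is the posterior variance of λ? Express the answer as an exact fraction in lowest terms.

348/7921

Total count: 22 + 10 + 13 + 7 + 19 + 20 + 6 + 10 + 24 + 36 = 167.
Total exposure: 5 + 1.5 + 4 + 1 + 5 + 5.5 + 3 + 6.5 + 4 + 6.5 = 42 days.
After the first batch: Gamma(9 + 167, 4 + 42) = Gamma(176, 46).
Total count: 5 + 28 + 33 + 11 + 29 + 7 + 18 + 20 + 21 = 172.
Total exposure: 4 + 5 + 6 + 6 + 6 + 1 + 4 + 4 + 7 = 43 days.
After the second batch: Gamma(176 + 172, 46 + 43) = Gamma(348, 89).
Posterior variance = α'/β'² = 348/7921.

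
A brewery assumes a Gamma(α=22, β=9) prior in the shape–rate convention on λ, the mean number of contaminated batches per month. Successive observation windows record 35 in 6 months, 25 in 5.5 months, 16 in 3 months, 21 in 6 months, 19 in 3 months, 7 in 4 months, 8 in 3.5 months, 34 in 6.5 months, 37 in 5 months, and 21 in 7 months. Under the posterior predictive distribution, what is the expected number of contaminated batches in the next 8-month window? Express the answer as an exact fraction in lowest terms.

Total count: 35 + 25 + 16 + 21 + 19 + 7 + 8 + 34 + 37 + 21 = 223.
Total exposure: 6 + 5.5 + 3 + 6 + 3 + 4 + 3.5 + 6.5 + 5 + 7 = 49.5 months.
Gamma(α, β) with Poisson data over total exposure Σt gives posterior Gamma(α+Σx, β+Σt) = Gamma(245, 117/2).
Predictive mean over an 8-month window = T·E[λ|data] = 8·245/(117/2) = 3920/117.

3920/117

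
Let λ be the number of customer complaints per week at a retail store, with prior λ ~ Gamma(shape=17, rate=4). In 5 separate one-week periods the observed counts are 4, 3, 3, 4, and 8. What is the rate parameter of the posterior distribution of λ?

9

Total count: 4 + 3 + 3 + 4 + 8 = 22.
Total exposure: 5 weeks.
By Gamma–Poisson conjugacy, the posterior is Gamma(α + Σx, β + Σt) = Gamma(17 + 22, 4 + 5) = Gamma(39, 9).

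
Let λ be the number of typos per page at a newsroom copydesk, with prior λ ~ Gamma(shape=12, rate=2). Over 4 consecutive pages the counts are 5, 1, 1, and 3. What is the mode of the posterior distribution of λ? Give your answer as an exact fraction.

Total count: 5 + 1 + 1 + 3 = 10.
Total exposure: 4 pages.
The Gamma prior is conjugate for the Poisson rate, so λ | data ~ Gamma(12+10, 2+4) = Gamma(22, 6).
Posterior mode = (α'−1)/β' = 21/6 = 7/2.

7/2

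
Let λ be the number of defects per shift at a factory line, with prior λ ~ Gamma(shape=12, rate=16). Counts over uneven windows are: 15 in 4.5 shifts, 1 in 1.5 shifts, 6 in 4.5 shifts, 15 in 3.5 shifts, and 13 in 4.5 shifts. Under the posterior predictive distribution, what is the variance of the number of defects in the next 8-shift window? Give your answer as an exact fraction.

84320/4761

Total count: 15 + 1 + 6 + 15 + 13 = 50.
Total exposure: 4.5 + 1.5 + 4.5 + 3.5 + 4.5 = 18.5 shifts.
The Gamma prior is conjugate for the Poisson rate, so λ | data ~ Gamma(12+50, 16+18.5) = Gamma(62, 69/2).
The posterior predictive for a window of length T is Negative Binomial with variance T·α'·(β'+T)/β'² = 8·62·(85/2)/(4761/4) = 84320/4761.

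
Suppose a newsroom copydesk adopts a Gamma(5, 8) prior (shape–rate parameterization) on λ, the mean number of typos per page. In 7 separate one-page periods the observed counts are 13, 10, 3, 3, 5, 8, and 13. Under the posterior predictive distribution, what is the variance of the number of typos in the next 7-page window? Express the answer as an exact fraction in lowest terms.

616/15

Total count: 13 + 10 + 3 + 3 + 5 + 8 + 13 = 55.
Total exposure: 7 pages.
By Gamma–Poisson conjugacy, the posterior is Gamma(α + Σx, β + Σt) = Gamma(5 + 55, 8 + 7) = Gamma(60, 15).
The posterior predictive for a window of length T is Negative Binomial with variance T·α'·(β'+T)/β'² = 7·60·22/225 = 616/15.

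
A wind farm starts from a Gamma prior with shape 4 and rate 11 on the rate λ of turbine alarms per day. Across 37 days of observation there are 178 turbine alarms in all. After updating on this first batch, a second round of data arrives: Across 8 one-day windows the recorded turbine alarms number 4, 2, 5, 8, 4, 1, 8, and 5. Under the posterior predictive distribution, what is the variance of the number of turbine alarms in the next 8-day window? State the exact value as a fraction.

1752/49

Total count 178 over total exposure 37 days.
After the first batch: Gamma(4 + 178, 11 + 37) = Gamma(182, 48).
Total count: 4 + 2 + 5 + 8 + 4 + 1 + 8 + 5 = 37.
Total exposure: 8 days.
After the second batch: Gamma(182 + 37, 48 + 8) = Gamma(219, 56).
The posterior predictive for a window of length T is Negative Binomial with variance T·α'·(β'+T)/β'² = 8·219·64/3136 = 1752/49.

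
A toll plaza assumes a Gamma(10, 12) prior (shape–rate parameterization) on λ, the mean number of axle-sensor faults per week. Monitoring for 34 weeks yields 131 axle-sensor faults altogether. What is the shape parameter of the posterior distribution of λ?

141

Total count 131 over total exposure 34 weeks.
By Gamma–Poisson conjugacy, the posterior is Gamma(α + Σx, β + Σt) = Gamma(10 + 131, 12 + 34) = Gamma(141, 46).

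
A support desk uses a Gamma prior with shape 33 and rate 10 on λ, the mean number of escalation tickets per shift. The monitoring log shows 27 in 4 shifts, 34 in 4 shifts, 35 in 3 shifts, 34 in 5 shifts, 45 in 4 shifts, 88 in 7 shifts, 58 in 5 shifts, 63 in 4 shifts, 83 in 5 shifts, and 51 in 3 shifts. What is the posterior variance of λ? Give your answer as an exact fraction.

Total count: 27 + 34 + 35 + 34 + 45 + 88 + 58 + 63 + 83 + 51 = 518.
Total exposure: 4 + 4 + 3 + 5 + 4 + 7 + 5 + 4 + 5 + 3 = 44 shifts.
The Gamma prior is conjugate for the Poisson rate, so λ | data ~ Gamma(33+518, 10+44) = Gamma(551, 54).
Posterior variance = α'/β'² = 551/2916.

551/2916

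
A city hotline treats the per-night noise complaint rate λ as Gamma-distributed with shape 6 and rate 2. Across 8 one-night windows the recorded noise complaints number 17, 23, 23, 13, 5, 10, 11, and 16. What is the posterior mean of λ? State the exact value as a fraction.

Total count: 17 + 23 + 23 + 13 + 5 + 10 + 11 + 16 = 118.
Total exposure: 8 nights.
Posterior: α' = 6 + 118 = 124, β' = 2 + 8 = 10.
Posterior mean = α'/β' = 124/10 = 62/5.

62/5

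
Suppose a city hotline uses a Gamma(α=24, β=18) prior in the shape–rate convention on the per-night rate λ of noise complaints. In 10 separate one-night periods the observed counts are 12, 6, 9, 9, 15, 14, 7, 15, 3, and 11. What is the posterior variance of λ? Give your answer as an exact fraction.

125/784

Total count: 12 + 6 + 9 + 9 + 15 + 14 + 7 + 15 + 3 + 11 = 101.
Total exposure: 10 nights.
Gamma(α, β) with Poisson data over total exposure Σt gives posterior Gamma(α+Σx, β+Σt) = Gamma(125, 28).
Posterior variance = α'/β'² = 125/784.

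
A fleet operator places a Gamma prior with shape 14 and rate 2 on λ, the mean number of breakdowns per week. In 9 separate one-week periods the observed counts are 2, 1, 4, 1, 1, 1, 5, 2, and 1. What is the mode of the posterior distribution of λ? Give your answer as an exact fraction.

Total count: 2 + 1 + 4 + 1 + 1 + 1 + 5 + 2 + 1 = 18.
Total exposure: 9 weeks.
Posterior: α' = 14 + 18 = 32, β' = 2 + 9 = 11.
Posterior mode = (α'−1)/β' = 31/11.

31/11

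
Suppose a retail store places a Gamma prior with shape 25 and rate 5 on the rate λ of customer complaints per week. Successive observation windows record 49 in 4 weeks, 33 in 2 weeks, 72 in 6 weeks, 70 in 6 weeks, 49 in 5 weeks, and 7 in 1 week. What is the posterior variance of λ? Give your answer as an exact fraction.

305/841

Total count: 49 + 33 + 72 + 70 + 49 + 7 = 280.
Total exposure: 4 + 2 + 6 + 6 + 5 + 1 = 24 weeks.
Posterior: α' = 25 + 280 = 305, β' = 5 + 24 = 29.
Posterior variance = α'/β'² = 305/841.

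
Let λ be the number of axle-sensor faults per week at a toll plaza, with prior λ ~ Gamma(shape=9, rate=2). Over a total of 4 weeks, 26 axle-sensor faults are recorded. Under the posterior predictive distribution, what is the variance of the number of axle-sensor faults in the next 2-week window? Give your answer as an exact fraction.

Total count 26 over total exposure 4 weeks.
Conjugate update: add total count to the shape and total exposure to the rate, giving Gamma(35, 6).
The posterior predictive for a window of length T is Negative Binomial with variance T·α'·(β'+T)/β'² = 2·35·8/36 = 140/9.

140/9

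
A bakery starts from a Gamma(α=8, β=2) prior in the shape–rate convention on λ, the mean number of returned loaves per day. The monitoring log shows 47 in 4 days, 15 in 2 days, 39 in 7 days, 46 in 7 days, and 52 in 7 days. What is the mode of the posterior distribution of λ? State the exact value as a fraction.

206/29

Total count: 47 + 15 + 39 + 46 + 52 = 199.
Total exposure: 4 + 2 + 7 + 7 + 7 = 27 days.
The Gamma prior is conjugate for the Poisson rate, so λ | data ~ Gamma(8+199, 2+27) = Gamma(207, 29).
Posterior mode = (α'−1)/β' = 206/29.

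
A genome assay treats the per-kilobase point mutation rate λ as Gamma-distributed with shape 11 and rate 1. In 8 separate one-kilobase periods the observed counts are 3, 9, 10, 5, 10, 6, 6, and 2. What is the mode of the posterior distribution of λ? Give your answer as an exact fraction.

61/9

Total count: 3 + 9 + 10 + 5 + 10 + 6 + 6 + 2 = 51.
Total exposure: 8 kilobases.
The Gamma prior is conjugate for the Poisson rate, so λ | data ~ Gamma(11+51, 1+8) = Gamma(62, 9).
Posterior mode = (α'−1)/β' = 61/9.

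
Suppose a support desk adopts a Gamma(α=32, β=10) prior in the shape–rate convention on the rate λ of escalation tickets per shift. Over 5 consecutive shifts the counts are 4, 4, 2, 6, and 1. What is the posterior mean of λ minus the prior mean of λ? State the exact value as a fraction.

Total count: 4 + 4 + 2 + 6 + 1 = 17.
Total exposure: 5 shifts.
Gamma(α, β) with Poisson data over total exposure Σt gives posterior Gamma(α+Σx, β+Σt) = Gamma(49, 15).
Posterior mean = 49/15 = 49/15; prior mean = 32/10 = 16/5. Difference = 49/15 − 16/5 = 1/15.

1/15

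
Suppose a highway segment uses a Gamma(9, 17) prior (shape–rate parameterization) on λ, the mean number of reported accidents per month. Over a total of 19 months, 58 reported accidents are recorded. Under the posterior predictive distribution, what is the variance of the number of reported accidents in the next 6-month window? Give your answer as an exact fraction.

469/36

Total count 58 over total exposure 19 months.
Posterior: α' = 9 + 58 = 67, β' = 17 + 19 = 36.
The posterior predictive for a window of length T is Negative Binomial with variance T·α'·(β'+T)/β'² = 6·67·42/1296 = 469/36.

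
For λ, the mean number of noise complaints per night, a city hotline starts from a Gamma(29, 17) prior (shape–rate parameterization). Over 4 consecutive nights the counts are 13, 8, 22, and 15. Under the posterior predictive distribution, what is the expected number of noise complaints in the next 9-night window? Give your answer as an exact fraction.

Total count: 13 + 8 + 22 + 15 = 58.
Total exposure: 4 nights.
Posterior: α' = 29 + 58 = 87, β' = 17 + 4 = 21.
Predictive mean over a 9-night window = T·E[λ|data] = 9·87/21 = 261/7.

261/7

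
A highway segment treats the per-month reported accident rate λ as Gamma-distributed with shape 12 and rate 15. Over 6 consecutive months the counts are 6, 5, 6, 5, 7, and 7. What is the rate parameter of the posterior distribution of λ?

Total count: 6 + 5 + 6 + 5 + 7 + 7 = 36.
Total exposure: 6 months.
By Gamma–Poisson conjugacy, the posterior is Gamma(α + Σx, β + Σt) = Gamma(12 + 36, 15 + 6) = Gamma(48, 21).

21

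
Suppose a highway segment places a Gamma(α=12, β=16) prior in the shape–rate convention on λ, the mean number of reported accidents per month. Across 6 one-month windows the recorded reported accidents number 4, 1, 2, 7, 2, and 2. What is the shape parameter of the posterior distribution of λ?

30

Total count: 4 + 1 + 2 + 7 + 2 + 2 = 18.
Total exposure: 6 months.
The Gamma prior is conjugate for the Poisson rate, so λ | data ~ Gamma(12+18, 16+6) = Gamma(30, 22).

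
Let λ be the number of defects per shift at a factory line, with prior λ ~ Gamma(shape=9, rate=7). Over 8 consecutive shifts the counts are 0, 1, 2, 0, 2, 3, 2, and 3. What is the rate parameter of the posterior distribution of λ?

Total count: 0 + 1 + 2 + 0 + 2 + 3 + 2 + 3 = 13.
Total exposure: 8 shifts.
Gamma(α, β) with Poisson data over total exposure Σt gives posterior Gamma(α+Σx, β+Σt) = Gamma(22, 15).

15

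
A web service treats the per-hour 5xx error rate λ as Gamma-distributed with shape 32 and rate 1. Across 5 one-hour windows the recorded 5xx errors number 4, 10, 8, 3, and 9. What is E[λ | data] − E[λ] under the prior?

-21

Total count: 4 + 10 + 8 + 3 + 9 = 34.
Total exposure: 5 hours.
Gamma(α, β) with Poisson data over total exposure Σt gives posterior Gamma(α+Σx, β+Σt) = Gamma(66, 6).
Posterior mean = 66/6 = 11; prior mean = 32/1 = 32. Difference = 11 − 32 = -21.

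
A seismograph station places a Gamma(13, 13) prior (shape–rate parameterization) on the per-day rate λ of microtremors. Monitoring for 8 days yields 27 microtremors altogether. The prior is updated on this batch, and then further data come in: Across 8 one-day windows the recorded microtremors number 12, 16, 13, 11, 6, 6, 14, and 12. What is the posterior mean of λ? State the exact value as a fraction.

Total count 27 over total exposure 8 days.
After the first batch: Gamma(13 + 27, 13 + 8) = Gamma(40, 21).
Total count: 12 + 16 + 13 + 11 + 6 + 6 + 14 + 12 = 90.
Total exposure: 8 days.
After the second batch: Gamma(40 + 90, 21 + 8) = Gamma(130, 29).
Posterior mean = α'/β' = 130/29.

130/29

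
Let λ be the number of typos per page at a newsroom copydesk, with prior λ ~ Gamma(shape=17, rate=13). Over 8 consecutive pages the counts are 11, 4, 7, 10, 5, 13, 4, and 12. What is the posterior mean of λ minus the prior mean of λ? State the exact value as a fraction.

722/273

Total count: 11 + 4 + 7 + 10 + 5 + 13 + 4 + 12 = 66.
Total exposure: 8 pages.
Posterior: α' = 17 + 66 = 83, β' = 13 + 8 = 21.
Posterior mean = 83/21 = 83/21; prior mean = 17/13 = 17/13. Difference = 83/21 − 17/13 = 722/273.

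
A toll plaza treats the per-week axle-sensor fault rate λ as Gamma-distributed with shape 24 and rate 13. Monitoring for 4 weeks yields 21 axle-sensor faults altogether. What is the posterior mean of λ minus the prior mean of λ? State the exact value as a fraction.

Total count 21 over total exposure 4 weeks.
Gamma(α, β) with Poisson data over total exposure Σt gives posterior Gamma(α+Σx, β+Σt) = Gamma(45, 17).
Posterior mean = 45/17 = 45/17; prior mean = 24/13 = 24/13. Difference = 45/17 − 24/13 = 177/221.

177/221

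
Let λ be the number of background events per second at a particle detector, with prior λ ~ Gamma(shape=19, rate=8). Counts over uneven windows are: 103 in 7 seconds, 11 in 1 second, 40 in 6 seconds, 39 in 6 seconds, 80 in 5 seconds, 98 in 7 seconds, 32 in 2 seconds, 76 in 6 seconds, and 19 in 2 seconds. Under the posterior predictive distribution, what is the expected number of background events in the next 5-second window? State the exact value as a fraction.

Total count: 103 + 11 + 40 + 39 + 80 + 98 + 32 + 76 + 19 = 498.
Total exposure: 7 + 1 + 6 + 6 + 5 + 7 + 2 + 6 + 2 = 42 seconds.
The Gamma prior is conjugate for the Poisson rate, so λ | data ~ Gamma(19+498, 8+42) = Gamma(517, 50).
Predictive mean over a 5-second window = T·E[λ|data] = 5·517/50 = 517/10.

517/10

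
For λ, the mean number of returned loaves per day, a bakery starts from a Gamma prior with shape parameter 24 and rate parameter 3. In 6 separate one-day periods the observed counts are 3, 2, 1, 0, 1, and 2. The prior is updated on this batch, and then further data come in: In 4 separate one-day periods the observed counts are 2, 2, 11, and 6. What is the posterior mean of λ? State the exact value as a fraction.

54/13

Total count: 3 + 2 + 1 + 0 + 1 + 2 = 9.
Total exposure: 6 days.
After the first batch: Gamma(24 + 9, 3 + 6) = Gamma(33, 9).
Total count: 2 + 2 + 11 + 6 = 21.
Total exposure: 4 days.
After the second batch: Gamma(33 + 21, 9 + 4) = Gamma(54, 13).
Posterior mean = α'/β' = 54/13.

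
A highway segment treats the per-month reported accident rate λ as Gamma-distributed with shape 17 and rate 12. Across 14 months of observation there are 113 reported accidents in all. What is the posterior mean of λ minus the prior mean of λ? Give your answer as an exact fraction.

Total count 113 over total exposure 14 months.
Posterior: α' = 17 + 113 = 130, β' = 12 + 14 = 26.
Posterior mean = 130/26 = 5; prior mean = 17/12 = 17/12. Difference = 5 − 17/12 = 43/12.

43/12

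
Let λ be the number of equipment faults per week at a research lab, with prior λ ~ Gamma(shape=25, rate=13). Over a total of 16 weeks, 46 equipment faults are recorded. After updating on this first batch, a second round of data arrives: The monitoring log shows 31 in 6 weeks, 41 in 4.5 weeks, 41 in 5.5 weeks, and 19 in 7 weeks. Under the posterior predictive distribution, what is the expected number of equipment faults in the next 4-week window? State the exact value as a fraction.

Total count 46 over total exposure 16 weeks.
After the first batch: Gamma(25 + 46, 13 + 16) = Gamma(71, 29).
Total count: 31 + 41 + 41 + 19 = 132.
Total exposure: 6 + 4.5 + 5.5 + 7 = 23 weeks.
After the second batch: Gamma(71 + 132, 29 + 23) = Gamma(203, 52).
Predictive mean over a 4-week window = T·E[λ|data] = 4·203/52 = 203/13.

203/13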